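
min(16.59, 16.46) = 16.46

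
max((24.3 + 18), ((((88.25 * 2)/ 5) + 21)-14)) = 42.3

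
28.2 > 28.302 False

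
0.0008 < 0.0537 True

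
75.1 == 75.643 False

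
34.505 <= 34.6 True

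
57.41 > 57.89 False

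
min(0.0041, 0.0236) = 0.0041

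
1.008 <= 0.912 False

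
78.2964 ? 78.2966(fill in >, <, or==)<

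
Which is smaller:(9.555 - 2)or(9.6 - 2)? (9.555 - 2)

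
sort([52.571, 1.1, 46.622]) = [1.1, 46.622, 52.571]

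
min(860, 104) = 104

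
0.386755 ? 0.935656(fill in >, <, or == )<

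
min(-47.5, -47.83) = -47.83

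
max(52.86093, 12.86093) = 52.86093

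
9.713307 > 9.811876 False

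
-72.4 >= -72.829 True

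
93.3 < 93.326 True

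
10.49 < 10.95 True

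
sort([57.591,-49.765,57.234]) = [-49.765,57.234,57.591]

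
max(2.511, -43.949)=2.511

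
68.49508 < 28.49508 False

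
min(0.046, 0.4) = 0.046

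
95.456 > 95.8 False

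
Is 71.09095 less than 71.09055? No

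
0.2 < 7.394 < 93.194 True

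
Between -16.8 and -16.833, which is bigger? -16.8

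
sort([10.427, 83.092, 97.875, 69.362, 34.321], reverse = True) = [97.875, 83.092, 69.362, 34.321, 10.427]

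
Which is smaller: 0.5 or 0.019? 0.019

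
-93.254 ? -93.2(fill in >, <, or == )<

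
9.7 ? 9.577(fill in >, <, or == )>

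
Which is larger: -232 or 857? 857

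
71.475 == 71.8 False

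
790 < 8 False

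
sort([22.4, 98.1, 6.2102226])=[6.2102226, 22.4, 98.1]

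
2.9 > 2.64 True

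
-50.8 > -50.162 False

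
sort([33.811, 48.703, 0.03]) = [0.03, 33.811, 48.703]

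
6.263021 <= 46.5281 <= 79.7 True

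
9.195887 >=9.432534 False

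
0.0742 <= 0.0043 False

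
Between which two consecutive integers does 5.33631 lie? 5 and 6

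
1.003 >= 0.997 True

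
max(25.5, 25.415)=25.5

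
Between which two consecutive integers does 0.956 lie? 0 and 1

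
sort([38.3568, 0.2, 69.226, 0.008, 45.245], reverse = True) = [69.226, 45.245, 38.3568, 0.2, 0.008]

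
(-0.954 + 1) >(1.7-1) False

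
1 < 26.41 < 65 True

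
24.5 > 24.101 True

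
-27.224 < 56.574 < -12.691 False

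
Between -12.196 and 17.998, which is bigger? 17.998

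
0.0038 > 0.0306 False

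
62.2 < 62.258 True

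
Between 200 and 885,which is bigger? 885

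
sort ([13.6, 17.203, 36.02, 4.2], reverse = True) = [36.02, 17.203, 13.6, 4.2]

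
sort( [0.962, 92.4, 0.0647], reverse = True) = [92.4, 0.962, 0.0647]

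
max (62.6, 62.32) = 62.6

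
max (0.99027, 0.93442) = 0.99027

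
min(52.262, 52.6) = 52.262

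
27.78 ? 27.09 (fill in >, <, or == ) >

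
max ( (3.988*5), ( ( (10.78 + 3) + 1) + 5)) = 19.94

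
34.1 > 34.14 False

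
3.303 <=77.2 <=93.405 True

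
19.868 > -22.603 True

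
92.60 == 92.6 True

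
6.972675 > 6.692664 True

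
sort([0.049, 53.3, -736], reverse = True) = [53.3, 0.049, -736]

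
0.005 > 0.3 False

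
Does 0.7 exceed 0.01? Yes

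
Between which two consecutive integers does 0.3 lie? 0 and 1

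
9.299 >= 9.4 False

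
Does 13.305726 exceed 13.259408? Yes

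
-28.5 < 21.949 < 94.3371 True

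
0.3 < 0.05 False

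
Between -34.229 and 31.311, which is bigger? 31.311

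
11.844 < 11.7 False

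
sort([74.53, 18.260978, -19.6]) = [-19.6, 18.260978, 74.53]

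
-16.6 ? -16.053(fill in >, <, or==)<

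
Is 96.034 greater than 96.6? No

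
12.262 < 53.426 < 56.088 True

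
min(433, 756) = 433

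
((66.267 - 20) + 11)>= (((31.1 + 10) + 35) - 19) True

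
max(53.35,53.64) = 53.64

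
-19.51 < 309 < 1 False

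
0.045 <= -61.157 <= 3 False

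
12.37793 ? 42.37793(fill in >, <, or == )<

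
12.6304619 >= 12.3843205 True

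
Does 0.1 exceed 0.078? Yes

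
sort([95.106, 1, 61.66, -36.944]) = [-36.944, 1, 61.66, 95.106]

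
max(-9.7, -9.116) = -9.116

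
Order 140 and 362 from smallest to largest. 140, 362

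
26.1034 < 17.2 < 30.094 False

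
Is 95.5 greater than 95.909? No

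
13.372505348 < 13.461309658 True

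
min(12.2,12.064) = 12.064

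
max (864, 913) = 913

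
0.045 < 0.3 True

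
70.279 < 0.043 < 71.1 False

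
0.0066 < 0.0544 True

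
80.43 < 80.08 False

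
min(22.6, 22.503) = 22.503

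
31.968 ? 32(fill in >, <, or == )<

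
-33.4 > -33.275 False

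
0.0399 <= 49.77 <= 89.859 True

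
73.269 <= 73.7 True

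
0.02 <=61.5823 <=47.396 False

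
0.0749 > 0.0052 True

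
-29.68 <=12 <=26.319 True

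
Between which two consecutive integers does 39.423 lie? 39 and 40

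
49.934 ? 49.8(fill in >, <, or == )>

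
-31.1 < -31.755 False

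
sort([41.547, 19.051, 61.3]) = [19.051, 41.547, 61.3]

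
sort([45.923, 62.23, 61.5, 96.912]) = [45.923, 61.5, 62.23, 96.912]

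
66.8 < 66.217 False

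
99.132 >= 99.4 False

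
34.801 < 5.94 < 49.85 False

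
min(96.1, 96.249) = 96.1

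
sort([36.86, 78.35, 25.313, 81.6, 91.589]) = [25.313, 36.86, 78.35, 81.6, 91.589]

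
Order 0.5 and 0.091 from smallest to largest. 0.091, 0.5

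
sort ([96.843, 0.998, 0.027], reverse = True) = [96.843, 0.998, 0.027]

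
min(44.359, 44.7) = 44.359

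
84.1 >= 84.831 False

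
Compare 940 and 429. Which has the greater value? 940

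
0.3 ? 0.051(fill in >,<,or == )>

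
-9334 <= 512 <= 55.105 False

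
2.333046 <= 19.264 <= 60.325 True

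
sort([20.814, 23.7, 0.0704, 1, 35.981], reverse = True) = [35.981, 23.7, 20.814, 1, 0.0704]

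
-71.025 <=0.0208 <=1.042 True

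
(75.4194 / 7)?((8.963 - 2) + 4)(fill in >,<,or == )<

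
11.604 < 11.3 False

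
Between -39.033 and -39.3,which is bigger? -39.033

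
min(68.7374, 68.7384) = 68.7374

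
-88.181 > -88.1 False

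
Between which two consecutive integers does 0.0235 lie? 0 and 1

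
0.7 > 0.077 True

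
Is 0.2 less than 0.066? No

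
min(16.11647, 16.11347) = 16.11347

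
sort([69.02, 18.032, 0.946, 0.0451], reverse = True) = [69.02, 18.032, 0.946, 0.0451]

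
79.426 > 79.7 False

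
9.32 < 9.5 True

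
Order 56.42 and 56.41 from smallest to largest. 56.41,56.42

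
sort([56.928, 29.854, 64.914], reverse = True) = [64.914, 56.928, 29.854]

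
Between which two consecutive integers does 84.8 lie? 84 and 85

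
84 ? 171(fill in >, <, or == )<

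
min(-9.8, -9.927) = -9.927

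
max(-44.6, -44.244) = -44.244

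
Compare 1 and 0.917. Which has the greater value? 1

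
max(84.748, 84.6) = 84.748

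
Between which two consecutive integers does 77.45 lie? 77 and 78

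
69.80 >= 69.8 True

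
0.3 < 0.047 False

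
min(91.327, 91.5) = 91.327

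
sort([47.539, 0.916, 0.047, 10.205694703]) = [0.047, 0.916, 10.205694703, 47.539]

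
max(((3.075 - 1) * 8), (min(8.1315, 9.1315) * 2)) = 16.6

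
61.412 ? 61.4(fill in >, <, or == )>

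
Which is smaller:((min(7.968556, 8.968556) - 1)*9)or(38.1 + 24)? (38.1 + 24)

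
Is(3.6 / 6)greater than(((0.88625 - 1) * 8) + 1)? Yes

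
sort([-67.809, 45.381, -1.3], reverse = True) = [45.381, -1.3, -67.809]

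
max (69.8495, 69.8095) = 69.8495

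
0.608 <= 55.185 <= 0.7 False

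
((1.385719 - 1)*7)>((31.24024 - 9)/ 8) False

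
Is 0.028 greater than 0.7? No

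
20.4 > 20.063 True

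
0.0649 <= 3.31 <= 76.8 True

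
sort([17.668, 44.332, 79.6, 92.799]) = [17.668, 44.332, 79.6, 92.799]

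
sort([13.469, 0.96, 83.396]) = [0.96, 13.469, 83.396]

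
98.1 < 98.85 True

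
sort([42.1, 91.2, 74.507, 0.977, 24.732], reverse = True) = [91.2, 74.507, 42.1, 24.732, 0.977]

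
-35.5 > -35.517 True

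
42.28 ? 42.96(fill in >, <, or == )<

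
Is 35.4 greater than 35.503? No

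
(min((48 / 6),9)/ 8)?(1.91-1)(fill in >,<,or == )>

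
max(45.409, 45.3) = 45.409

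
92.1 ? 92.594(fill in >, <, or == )<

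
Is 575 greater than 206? Yes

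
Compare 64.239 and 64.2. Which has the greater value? 64.239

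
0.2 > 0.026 True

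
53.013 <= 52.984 False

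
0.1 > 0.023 True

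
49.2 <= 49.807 True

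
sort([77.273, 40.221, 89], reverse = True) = [89, 77.273, 40.221]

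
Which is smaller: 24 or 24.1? 24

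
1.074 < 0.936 False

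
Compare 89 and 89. They are equal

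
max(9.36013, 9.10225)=9.36013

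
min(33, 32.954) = 32.954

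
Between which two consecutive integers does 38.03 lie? 38 and 39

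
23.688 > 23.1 True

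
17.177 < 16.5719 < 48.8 False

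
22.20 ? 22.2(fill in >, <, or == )==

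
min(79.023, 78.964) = 78.964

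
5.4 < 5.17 False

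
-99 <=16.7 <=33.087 True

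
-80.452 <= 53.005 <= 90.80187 True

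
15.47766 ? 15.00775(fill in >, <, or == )>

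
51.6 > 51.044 True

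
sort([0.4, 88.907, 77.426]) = [0.4, 77.426, 88.907]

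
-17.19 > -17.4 True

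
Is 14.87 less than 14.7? No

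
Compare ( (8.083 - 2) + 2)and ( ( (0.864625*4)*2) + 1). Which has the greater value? ( (8.083 - 2) + 2)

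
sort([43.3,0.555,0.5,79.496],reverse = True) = [79.496,43.3,0.555,0.5]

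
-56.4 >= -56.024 False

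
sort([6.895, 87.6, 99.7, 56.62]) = [6.895, 56.62, 87.6, 99.7]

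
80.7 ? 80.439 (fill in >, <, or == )>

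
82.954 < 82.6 False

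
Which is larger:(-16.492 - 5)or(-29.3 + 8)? (-29.3 + 8)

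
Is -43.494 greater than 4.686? No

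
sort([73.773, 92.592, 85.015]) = [73.773, 85.015, 92.592]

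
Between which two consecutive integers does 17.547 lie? 17 and 18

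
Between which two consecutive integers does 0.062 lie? 0 and 1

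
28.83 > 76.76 False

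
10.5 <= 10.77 True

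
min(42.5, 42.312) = 42.312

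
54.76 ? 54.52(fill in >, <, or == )>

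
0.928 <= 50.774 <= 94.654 True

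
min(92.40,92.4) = 92.40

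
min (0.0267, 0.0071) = 0.0071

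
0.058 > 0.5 False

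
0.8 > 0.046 True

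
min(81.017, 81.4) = 81.017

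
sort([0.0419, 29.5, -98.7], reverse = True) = [29.5, 0.0419, -98.7]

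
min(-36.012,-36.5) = -36.5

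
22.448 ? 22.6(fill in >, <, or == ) <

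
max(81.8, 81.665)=81.8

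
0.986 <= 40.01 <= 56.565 True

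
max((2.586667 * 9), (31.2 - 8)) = 23.280003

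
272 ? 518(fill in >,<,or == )<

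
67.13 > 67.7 False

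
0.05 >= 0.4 False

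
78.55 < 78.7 True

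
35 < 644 True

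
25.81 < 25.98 True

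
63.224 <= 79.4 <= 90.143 True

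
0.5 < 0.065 False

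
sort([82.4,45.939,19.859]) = [19.859,45.939,82.4]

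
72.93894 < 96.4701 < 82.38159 False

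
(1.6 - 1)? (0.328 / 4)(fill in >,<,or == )>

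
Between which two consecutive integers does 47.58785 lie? 47 and 48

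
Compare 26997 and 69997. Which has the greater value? 69997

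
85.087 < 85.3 True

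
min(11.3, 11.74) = 11.3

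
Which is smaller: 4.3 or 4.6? 4.3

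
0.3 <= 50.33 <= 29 False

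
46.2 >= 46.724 False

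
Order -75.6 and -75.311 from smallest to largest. -75.6, -75.311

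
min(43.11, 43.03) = 43.03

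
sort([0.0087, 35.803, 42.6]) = [0.0087, 35.803, 42.6]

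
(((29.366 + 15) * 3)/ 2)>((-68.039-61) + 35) True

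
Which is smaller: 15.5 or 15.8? 15.5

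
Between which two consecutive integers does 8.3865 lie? 8 and 9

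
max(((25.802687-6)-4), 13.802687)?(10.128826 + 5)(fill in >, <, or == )>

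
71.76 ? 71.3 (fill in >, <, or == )>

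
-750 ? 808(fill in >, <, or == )<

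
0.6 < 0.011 False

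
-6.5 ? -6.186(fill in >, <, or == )<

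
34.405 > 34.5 False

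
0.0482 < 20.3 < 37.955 True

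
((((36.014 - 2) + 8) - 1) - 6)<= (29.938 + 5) False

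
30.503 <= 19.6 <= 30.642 False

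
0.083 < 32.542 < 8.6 False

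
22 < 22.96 True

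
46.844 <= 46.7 False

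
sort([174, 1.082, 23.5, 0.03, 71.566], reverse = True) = [174, 71.566, 23.5, 1.082, 0.03]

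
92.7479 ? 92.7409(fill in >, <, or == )>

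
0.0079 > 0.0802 False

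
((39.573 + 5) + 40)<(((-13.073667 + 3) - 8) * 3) False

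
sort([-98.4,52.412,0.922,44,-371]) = [-371,-98.4,0.922,44,52.412]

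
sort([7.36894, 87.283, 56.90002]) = [7.36894, 56.90002, 87.283]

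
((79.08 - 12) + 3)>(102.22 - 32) False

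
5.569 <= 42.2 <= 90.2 True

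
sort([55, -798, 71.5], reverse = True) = [71.5, 55, -798]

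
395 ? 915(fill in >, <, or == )<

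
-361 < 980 True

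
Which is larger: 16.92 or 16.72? 16.92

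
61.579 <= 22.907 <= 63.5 False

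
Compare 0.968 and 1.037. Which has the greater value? 1.037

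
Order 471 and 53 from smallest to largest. 53, 471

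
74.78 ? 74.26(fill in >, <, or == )>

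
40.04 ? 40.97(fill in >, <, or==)<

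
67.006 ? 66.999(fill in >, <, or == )>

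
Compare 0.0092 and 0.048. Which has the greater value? 0.048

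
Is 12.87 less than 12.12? No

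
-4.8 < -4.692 True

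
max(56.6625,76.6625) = 76.6625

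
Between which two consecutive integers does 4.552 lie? 4 and 5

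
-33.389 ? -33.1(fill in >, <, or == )<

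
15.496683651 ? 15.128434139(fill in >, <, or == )>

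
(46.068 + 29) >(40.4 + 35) False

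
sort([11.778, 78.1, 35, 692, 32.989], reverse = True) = [692, 78.1, 35, 32.989, 11.778]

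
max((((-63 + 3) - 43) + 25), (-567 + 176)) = -78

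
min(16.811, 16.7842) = 16.7842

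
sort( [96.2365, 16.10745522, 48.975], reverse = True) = [96.2365, 48.975, 16.10745522]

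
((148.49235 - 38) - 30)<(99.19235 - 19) False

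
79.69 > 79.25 True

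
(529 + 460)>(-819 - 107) True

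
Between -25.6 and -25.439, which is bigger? -25.439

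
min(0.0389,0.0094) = 0.0094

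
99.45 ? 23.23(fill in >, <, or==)>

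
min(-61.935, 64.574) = -61.935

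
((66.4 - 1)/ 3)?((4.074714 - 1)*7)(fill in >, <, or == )>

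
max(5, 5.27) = 5.27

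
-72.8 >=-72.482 False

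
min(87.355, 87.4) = 87.355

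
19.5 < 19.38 False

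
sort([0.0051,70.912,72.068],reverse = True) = [72.068,70.912,0.0051]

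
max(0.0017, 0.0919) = 0.0919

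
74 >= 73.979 True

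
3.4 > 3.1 True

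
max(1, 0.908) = 1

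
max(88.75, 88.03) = 88.75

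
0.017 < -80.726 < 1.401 False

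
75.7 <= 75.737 True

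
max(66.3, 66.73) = 66.73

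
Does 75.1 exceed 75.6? No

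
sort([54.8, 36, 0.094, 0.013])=[0.013, 0.094, 36, 54.8]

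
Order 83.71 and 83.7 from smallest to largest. 83.7,83.71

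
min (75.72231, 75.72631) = 75.72231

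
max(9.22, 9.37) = 9.37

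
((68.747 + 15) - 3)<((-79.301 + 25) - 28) False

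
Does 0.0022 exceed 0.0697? No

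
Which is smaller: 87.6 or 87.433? 87.433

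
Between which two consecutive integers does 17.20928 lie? 17 and 18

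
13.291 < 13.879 True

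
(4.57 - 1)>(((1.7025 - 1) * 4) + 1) False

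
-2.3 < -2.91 False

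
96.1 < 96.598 True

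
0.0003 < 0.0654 True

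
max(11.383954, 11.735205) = 11.735205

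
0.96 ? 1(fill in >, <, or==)<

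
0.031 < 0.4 True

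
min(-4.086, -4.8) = -4.8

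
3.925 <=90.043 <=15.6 False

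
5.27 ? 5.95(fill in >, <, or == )<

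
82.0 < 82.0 False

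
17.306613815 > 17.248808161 True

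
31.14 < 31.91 True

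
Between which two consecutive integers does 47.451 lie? 47 and 48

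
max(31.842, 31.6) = 31.842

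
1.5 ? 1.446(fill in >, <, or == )>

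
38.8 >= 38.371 True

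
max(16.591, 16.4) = 16.591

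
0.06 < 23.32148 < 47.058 True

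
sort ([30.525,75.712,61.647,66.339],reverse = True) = [75.712,66.339,61.647,30.525]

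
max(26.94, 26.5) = 26.94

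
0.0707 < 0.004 False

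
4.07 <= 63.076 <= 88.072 True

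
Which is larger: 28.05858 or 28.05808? 28.05858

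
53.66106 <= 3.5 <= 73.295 False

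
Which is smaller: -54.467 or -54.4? -54.467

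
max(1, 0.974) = 1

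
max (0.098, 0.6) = 0.6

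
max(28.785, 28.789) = 28.789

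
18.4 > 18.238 True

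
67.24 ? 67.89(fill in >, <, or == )<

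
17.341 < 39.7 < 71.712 True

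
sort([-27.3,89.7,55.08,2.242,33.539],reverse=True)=[89.7,55.08,33.539,2.242,-27.3]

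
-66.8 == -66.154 False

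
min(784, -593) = -593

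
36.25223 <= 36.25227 True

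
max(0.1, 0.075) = 0.1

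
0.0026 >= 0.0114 False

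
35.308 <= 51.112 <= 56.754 True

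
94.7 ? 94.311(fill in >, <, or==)>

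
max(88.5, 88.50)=88.50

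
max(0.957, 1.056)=1.056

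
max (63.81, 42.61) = 63.81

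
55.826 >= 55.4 True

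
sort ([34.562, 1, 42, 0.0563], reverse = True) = [42, 34.562, 1, 0.0563]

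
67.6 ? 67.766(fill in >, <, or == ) <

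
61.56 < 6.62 False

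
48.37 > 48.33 True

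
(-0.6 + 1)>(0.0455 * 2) True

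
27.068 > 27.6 False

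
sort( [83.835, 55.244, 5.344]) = [5.344, 55.244, 83.835]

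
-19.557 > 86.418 False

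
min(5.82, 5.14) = 5.14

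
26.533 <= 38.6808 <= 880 True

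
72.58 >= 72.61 False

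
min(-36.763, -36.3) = -36.763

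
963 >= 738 True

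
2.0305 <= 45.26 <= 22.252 False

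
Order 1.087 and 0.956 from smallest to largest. 0.956, 1.087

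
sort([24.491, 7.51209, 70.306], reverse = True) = [70.306, 24.491, 7.51209]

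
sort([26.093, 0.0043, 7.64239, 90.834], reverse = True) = [90.834, 26.093, 7.64239, 0.0043]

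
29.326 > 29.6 False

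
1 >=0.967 True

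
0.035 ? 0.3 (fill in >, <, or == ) <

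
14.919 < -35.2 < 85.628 False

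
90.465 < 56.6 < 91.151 False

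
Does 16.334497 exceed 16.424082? No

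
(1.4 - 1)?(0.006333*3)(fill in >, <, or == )>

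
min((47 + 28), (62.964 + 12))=74.964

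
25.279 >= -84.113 True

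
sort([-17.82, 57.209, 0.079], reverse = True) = [57.209, 0.079, -17.82]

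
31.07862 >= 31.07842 True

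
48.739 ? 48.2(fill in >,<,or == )>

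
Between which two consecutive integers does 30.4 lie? 30 and 31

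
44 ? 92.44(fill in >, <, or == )<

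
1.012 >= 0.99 True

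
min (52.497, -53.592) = -53.592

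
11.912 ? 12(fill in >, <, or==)<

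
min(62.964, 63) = 62.964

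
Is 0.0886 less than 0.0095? No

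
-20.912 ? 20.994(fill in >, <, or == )<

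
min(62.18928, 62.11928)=62.11928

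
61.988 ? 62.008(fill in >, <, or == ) <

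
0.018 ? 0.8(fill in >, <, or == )<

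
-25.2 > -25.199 False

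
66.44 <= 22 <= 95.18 False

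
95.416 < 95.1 False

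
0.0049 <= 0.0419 True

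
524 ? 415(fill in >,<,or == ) >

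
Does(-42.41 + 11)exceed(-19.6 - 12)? Yes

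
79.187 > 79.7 False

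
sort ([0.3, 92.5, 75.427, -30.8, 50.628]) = [-30.8, 0.3, 50.628, 75.427, 92.5]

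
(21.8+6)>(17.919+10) False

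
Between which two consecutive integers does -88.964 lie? -89 and -88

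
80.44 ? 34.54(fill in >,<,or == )>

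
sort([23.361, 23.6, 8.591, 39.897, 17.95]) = [8.591, 17.95, 23.361, 23.6, 39.897]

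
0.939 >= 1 False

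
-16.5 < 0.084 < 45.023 True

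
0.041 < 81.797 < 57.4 False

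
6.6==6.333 False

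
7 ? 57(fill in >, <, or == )<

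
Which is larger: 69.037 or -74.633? 69.037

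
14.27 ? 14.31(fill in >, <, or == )<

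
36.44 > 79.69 False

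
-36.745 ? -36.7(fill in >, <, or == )<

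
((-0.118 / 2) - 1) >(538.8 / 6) False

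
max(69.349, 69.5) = 69.5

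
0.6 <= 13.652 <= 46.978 True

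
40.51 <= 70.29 True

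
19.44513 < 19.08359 False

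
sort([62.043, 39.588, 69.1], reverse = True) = [69.1, 62.043, 39.588]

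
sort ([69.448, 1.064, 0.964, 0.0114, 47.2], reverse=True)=[69.448, 47.2, 1.064, 0.964, 0.0114]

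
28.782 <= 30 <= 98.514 True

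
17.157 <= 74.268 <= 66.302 False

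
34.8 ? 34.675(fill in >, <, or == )>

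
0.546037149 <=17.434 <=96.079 True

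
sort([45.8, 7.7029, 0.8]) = [0.8, 7.7029, 45.8]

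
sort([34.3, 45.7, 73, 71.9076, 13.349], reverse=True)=[73, 71.9076, 45.7, 34.3, 13.349]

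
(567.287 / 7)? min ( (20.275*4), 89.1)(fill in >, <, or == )<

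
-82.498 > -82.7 True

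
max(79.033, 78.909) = 79.033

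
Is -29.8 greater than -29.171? No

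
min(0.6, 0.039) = 0.039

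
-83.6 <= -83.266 True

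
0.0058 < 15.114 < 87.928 True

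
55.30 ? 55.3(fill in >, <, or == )==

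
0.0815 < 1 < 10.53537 True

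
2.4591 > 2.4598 False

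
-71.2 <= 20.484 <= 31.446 True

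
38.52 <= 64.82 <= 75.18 True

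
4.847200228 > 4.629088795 True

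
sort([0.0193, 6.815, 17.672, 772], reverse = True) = [772, 17.672, 6.815, 0.0193]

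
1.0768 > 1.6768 False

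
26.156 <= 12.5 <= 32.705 False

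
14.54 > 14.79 False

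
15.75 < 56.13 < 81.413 True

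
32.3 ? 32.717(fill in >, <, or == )<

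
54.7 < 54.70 False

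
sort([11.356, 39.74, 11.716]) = [11.356, 11.716, 39.74]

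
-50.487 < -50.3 True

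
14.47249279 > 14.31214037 True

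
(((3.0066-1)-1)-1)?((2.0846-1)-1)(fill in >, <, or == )<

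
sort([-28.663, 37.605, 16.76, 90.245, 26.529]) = [-28.663, 16.76, 26.529, 37.605, 90.245]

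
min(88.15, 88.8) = 88.15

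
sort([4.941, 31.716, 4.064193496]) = [4.064193496, 4.941, 31.716]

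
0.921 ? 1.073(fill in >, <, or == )<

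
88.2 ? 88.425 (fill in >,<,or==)<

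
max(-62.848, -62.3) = -62.3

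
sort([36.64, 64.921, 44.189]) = [36.64, 44.189, 64.921]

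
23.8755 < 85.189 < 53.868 False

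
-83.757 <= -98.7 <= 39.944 False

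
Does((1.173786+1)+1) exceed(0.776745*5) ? No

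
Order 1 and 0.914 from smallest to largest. 0.914, 1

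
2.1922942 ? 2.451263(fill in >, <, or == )<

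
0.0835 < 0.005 False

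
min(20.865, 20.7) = 20.7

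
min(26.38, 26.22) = 26.22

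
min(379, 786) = 379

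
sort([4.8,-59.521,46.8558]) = [-59.521,4.8,46.8558]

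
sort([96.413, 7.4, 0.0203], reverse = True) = [96.413, 7.4, 0.0203]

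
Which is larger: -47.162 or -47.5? -47.162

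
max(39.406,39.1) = 39.406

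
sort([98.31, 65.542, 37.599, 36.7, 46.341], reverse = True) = [98.31, 65.542, 46.341, 37.599, 36.7]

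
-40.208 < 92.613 True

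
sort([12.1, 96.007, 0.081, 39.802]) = [0.081, 12.1, 39.802, 96.007]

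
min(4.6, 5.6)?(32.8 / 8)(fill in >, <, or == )>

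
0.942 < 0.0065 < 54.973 False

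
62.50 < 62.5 False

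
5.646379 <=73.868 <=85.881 True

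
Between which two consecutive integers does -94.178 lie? -95 and -94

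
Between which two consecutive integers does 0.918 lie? 0 and 1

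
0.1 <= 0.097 False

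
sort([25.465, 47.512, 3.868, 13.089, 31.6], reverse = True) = [47.512, 31.6, 25.465, 13.089, 3.868]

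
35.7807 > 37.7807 False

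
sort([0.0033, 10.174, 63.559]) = [0.0033, 10.174, 63.559]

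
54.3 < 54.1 False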